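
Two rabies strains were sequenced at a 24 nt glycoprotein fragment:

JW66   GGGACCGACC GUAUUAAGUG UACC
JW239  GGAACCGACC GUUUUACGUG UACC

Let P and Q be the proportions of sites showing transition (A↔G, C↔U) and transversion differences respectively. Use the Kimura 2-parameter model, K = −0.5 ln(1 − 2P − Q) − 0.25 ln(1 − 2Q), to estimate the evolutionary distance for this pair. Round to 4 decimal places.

Mismatches occur at site 3 (G→A, transition), site 13 (A→U, transversion), site 17 (A→C, transversion).
Of the 3 differences, 1 transition and 2 transversions over 24 sites: P = 1/24 = 0.041667, Q = 2/24 = 0.083333.
d = −0.5·ln(0.833333) − 0.25·ln(0.833334) = −0.5·(-0.182322) − 0.25·(-0.182321) = 0.1367.

0.1367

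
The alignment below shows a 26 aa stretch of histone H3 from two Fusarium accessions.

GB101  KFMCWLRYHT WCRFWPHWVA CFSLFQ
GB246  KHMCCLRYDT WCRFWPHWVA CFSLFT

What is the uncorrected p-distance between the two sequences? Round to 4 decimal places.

0.1538

Mismatches occur at site 2 (F↔H), site 5 (W↔C), site 9 (H↔D), site 26 (Q↔T).
There are 4 differences over 26 sites, so p = 4/26 = 0.1538.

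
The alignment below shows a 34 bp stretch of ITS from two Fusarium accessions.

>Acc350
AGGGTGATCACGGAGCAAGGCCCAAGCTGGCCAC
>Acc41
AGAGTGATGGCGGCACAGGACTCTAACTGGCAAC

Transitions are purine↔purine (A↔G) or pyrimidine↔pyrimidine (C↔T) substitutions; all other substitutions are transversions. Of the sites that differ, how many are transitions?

7

The sequences differ at positions 3 (G/A, transition), 9 (C/G, transversion), 10 (A/G, transition), 14 (A/C, transversion), 15 (G/A, transition), 18 (A/G, transition), 20 (G/A, transition), 22 (C/T, transition), 24 (A/T, transversion), 26 (G/A, transition), 32 (C/A, transversion).
Of the 11 differences, 7 transitions and 4 transversions, so the answer is 7.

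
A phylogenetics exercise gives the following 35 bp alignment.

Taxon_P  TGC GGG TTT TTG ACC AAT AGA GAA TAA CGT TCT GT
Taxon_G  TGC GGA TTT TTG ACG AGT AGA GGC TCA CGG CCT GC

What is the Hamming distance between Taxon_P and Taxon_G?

9

Differing sites — 6:G/A; 15:C/G; 17:A/G; 23:A/G; 24:A/C; 26:A/C; 30:T/G; 31:T/C; 35:T/C.
That gives 9 mismatches out of 35 aligned sites, so the Hamming distance is 9.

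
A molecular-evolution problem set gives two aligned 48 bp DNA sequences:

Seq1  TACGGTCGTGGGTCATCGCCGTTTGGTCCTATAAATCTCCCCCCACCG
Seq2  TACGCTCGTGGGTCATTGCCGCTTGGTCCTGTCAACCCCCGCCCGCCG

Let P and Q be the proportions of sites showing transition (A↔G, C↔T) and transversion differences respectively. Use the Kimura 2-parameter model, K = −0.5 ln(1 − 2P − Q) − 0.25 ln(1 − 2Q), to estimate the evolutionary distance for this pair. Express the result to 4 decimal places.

The sequences differ at positions 5 (G/C, transversion), 17 (C/T, transition), 22 (T/C, transition), 31 (A/G, transition), 33 (A/C, transversion), 36 (T/C, transition), 38 (T/C, transition), 41 (C/G, transversion), 45 (A/G, transition).
Of the 9 differences, 6 transitions and 3 transversions over 48 sites: P = 6/48 = 0.125000, Q = 3/48 = 0.062500.
d = −0.5·ln(0.687500) − 0.25·ln(0.875000) = −0.5·(-0.374693) − 0.25·(-0.133531) = 0.2207.

0.2207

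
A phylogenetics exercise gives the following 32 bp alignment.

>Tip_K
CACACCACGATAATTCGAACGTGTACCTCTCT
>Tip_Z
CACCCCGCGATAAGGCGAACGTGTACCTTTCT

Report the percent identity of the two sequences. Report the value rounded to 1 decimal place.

84.4%

The sequences differ at positions 4 (A/C), 7 (A/G), 14 (T/G), 15 (T/G), 29 (C/T).
27 of the 32 sites match, so the percent identity is 27/32 × 100 = 84.4%.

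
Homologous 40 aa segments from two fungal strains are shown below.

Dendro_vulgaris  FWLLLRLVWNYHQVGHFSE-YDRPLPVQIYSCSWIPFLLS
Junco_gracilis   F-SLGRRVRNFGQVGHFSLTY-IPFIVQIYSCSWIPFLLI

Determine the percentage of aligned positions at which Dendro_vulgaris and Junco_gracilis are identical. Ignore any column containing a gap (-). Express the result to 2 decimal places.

70.27%

Excluding the 3 gap columns leaves 37 comparable sites.
Differing sites — 3:L/S; 5:L/G; 7:L/R; 9:W/R; 11:Y/F; 12:H/G; 19:E/L; 23:R/I; 25:L/F; 26:P/I; 40:S/I.
26 of the 37 comparable sites match, so the percent identity is 26/37 × 100 = 70.27%.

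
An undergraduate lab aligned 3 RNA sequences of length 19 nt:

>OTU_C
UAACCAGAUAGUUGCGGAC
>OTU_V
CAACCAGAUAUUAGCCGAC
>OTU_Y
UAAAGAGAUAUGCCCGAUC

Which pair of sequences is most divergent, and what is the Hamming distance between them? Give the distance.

9

Pairwise Hamming distances:
  OTU_C vs OTU_V: 4
  OTU_C vs OTU_Y: 8
  OTU_V vs OTU_Y: 9
The largest is 9, between OTU_V and OTU_Y.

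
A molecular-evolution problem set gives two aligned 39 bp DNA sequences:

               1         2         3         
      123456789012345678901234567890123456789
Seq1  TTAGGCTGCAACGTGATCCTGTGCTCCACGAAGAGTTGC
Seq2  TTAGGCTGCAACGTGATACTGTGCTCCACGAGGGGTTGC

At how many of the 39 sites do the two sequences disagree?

3

Differing sites — 18:C/A; 32:A/G; 34:A/G.
That gives 3 mismatches out of 39 aligned sites, so the Hamming distance is 3.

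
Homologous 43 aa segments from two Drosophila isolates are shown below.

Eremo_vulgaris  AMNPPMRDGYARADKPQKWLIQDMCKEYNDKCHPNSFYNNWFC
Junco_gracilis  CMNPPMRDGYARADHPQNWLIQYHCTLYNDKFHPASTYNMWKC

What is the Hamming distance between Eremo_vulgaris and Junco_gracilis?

Differing sites — 1:A/C; 15:K/H; 18:K/N; 23:D/Y; 24:M/H; 26:K/T; 27:E/L; 32:C/F; 35:N/A; 37:F/T; 40:N/M; 42:F/K.
That gives 12 mismatches out of 43 aligned sites, so the Hamming distance is 12.

12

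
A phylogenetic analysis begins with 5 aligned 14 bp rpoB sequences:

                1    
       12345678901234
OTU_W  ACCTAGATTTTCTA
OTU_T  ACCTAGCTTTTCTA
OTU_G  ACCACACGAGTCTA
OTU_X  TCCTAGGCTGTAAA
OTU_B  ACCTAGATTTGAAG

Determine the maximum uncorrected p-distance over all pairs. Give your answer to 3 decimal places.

0.786

Pairwise Hamming distances:
  OTU_W vs OTU_T: 1
  OTU_W vs OTU_G: 7
  OTU_W vs OTU_X: 6
  OTU_W vs OTU_B: 4
  OTU_T vs OTU_G: 6
  OTU_T vs OTU_X: 6
  OTU_T vs OTU_B: 5
  OTU_G vs OTU_X: 9
  OTU_G vs OTU_B: 11
  OTU_X vs OTU_B: 6
The largest is 11 mismatches, between OTU_G and OTU_B; p = 11/14 = 0.786.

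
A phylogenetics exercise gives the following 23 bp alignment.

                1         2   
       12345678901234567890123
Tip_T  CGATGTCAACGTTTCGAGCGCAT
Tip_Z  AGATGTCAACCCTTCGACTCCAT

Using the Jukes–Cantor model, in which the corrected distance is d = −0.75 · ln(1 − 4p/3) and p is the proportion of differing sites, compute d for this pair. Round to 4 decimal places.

Differing sites — 1:C/A; 11:G/C; 12:T/C; 18:G/C; 19:C/T; 20:G/C.
p = 6/23 = 0.260870.
d = −0.75 · ln(1 − (4/3)·0.260870) = −0.75 · ln(0.652173) = −0.75 · (-0.427445) = 0.3206.

0.3206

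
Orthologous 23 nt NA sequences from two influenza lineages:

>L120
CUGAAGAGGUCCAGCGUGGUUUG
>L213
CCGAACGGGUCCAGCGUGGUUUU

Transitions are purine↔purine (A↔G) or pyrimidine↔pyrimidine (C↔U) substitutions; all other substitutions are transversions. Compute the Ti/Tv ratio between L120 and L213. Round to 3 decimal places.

1.000

Mismatches occur at site 2 (U→C, transition), site 6 (G→C, transversion), site 7 (A→G, transition), site 23 (G→U, transversion).
Of the 4 differences, 2 transitions and 2 transversions, so Ti/Tv = 2/2 = 1.000.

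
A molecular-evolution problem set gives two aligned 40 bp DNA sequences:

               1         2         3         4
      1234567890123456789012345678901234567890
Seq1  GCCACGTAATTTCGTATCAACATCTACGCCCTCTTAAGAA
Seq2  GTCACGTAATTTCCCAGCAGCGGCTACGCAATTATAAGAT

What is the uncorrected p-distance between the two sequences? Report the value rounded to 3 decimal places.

0.300

The sequences differ at positions 2 (C/T), 14 (G/C), 15 (T/C), 17 (T/G), 20 (A/G), 22 (A/G), 23 (T/G), 30 (C/A), 31 (C/A), 33 (C/T), 34 (T/A), 40 (A/T).
There are 12 differences over 40 sites, so p = 12/40 = 0.300.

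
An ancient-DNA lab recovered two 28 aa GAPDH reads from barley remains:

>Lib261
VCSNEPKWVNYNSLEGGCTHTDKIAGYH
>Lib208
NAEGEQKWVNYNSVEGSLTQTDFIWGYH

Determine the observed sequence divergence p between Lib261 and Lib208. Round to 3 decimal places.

Differing sites — 1:V/N; 2:C/A; 3:S/E; 4:N/G; 6:P/Q; 14:L/V; 17:G/S; 18:C/L; 20:H/Q; 23:K/F; 25:A/W.
There are 11 differences over 28 sites, so p = 11/28 = 0.393.

0.393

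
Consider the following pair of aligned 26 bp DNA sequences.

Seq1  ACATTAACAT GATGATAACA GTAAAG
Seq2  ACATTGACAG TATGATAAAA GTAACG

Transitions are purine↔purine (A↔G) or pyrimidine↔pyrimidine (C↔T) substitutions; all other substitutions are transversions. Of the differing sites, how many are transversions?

Mismatches occur at site 6 (A↔G, transition), site 10 (T↔G, transversion), site 11 (G↔T, transversion), site 19 (C↔A, transversion), site 25 (A↔C, transversion).
Of the 5 differences, 1 transition and 4 transversions, so the answer is 4.

4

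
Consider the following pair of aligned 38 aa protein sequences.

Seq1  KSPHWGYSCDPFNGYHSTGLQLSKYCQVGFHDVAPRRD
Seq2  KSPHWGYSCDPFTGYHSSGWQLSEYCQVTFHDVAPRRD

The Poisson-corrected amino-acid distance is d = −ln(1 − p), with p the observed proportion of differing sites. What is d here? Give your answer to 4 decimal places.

0.1411

Differing sites — 13:N/T; 18:T/S; 20:L/W; 24:K/E; 29:G/T.
p = 5/38 = 0.131579.
d = −ln(1 − 0.131579) = −ln(0.868421) = 0.1411.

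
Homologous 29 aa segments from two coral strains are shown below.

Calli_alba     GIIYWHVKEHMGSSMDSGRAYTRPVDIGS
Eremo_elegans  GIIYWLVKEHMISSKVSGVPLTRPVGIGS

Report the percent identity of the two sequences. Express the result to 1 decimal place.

72.4%

The sequences differ at positions 6 (H/L), 12 (G/I), 15 (M/K), 16 (D/V), 19 (R/V), 20 (A/P), 21 (Y/L), 26 (D/G).
21 of the 29 sites match, so the percent identity is 21/29 × 100 = 72.4%.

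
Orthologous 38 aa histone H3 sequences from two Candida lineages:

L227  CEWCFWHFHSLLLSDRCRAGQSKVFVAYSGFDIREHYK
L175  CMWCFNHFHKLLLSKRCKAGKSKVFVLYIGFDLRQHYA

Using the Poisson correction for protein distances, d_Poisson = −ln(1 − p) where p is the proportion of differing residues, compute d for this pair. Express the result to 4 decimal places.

0.3417

Mismatches occur at site 2 (E/M), site 6 (W/N), site 10 (S/K), site 15 (D/K), site 18 (R/K), site 21 (Q/K), site 27 (A/L), site 29 (S/I), site 33 (I/L), site 35 (E/Q), site 38 (K/A).
p = 11/38 = 0.289474.
d = −ln(1 − 0.289474) = −ln(0.710526) = 0.3417.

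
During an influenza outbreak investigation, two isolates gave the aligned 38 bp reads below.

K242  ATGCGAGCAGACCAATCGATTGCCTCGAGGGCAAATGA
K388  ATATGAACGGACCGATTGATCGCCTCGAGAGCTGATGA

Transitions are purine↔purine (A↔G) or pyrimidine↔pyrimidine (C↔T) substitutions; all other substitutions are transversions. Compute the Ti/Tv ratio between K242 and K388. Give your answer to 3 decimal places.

The sequences differ at positions 3 (G/A, transition), 4 (C/T, transition), 7 (G/A, transition), 9 (A/G, transition), 14 (A/G, transition), 17 (C/T, transition), 21 (T/C, transition), 30 (G/A, transition), 33 (A/T, transversion), 34 (A/G, transition).
Of the 10 differences, 9 transitions and 1 transversion, so Ti/Tv = 9/1 = 9.000.

9.000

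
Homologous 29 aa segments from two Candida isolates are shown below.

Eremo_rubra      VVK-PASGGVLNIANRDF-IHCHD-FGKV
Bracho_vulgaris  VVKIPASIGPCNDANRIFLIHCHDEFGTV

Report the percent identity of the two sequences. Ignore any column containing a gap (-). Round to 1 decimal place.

Excluding the 3 gap columns leaves 26 comparable sites.
Differing sites — 8:G/I; 10:V/P; 11:L/C; 13:I/D; 17:D/I; 28:K/T.
20 of the 26 comparable sites match, so the percent identity is 20/26 × 100 = 76.9%.

76.9%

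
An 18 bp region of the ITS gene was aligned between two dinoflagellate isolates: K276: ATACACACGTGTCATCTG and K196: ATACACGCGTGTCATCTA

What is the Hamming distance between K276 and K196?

2

The sequences differ at positions 7 (A/G), 18 (G/A).
That gives 2 mismatches out of 18 aligned sites, so the Hamming distance is 2.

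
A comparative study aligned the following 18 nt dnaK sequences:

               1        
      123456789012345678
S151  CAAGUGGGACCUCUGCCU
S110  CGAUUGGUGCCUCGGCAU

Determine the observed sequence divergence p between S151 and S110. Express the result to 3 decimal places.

Differing sites — 2:A/G; 4:G/U; 8:G/U; 9:A/G; 14:U/G; 17:C/A.
There are 6 differences over 18 sites, so p = 6/18 = 0.333.

0.333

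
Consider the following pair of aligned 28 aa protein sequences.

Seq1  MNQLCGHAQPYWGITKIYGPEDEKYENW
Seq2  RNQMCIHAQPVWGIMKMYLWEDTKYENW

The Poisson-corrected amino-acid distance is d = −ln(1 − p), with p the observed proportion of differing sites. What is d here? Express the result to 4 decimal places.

Mismatches occur at site 1 (M→R), site 4 (L→M), site 6 (G→I), site 11 (Y→V), site 15 (T→M), site 17 (I→M), site 19 (G→L), site 20 (P→W), site 23 (E→T).
p = 9/28 = 0.321429.
d = −ln(1 − 0.321429) = −ln(0.678571) = 0.3878.

0.3878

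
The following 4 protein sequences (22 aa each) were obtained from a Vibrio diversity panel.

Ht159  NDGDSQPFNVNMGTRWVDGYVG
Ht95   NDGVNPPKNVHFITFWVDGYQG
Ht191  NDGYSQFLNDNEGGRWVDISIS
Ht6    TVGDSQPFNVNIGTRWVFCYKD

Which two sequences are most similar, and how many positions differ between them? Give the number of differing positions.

7

Pairwise Hamming distances:
  Ht159 vs Ht95: 9
  Ht159 vs Ht191: 10
  Ht159 vs Ht6: 7
  Ht95 vs Ht191: 15
  Ht95 vs Ht6: 14
  Ht191 vs Ht6: 13
The smallest is 7, between Ht159 and Ht6.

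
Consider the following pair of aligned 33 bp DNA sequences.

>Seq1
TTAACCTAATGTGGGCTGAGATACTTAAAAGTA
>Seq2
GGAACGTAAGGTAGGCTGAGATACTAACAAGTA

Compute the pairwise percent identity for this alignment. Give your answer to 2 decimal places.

78.79%

The sequences differ at positions 1 (T/G), 2 (T/G), 6 (C/G), 10 (T/G), 13 (G/A), 26 (T/A), 28 (A/C).
26 of the 33 sites match, so the percent identity is 26/33 × 100 = 78.79%.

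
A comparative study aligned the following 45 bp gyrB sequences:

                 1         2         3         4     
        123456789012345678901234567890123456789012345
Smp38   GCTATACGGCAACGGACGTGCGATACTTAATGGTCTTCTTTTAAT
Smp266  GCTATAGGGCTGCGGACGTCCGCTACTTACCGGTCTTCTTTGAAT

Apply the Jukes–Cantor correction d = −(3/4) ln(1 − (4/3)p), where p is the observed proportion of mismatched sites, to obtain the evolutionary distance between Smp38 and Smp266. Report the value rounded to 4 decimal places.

Mismatches occur at site 7 (C/G), site 11 (A/T), site 12 (A/G), site 20 (G/C), site 23 (A/C), site 30 (A/C), site 31 (T/C), site 42 (T/G).
p = 8/45 = 0.177778.
d = −0.75 · ln(1 − (4/3)·0.177778) = −0.75 · ln(0.762963) = −0.75 · (-0.270546) = 0.2029.

0.2029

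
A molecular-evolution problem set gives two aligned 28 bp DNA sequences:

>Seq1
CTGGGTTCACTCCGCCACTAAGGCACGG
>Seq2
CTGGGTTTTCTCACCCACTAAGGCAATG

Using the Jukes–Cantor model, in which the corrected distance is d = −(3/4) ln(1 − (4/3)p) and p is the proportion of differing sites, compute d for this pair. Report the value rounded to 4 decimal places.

Differing sites — 8:C/T; 9:A/T; 13:C/A; 14:G/C; 26:C/A; 27:G/T.
p = 6/28 = 0.214286.
d = −0.75 · ln(1 − (4/3)·0.214286) = −0.75 · ln(0.714285) = −0.75 · (-0.336473) = 0.2524.

0.2524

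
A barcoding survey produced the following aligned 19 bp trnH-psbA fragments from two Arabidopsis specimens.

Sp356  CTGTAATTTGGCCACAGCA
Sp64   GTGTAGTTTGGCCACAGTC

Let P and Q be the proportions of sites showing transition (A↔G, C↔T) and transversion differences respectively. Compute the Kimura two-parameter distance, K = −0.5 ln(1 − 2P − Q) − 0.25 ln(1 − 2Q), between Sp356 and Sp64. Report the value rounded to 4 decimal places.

0.2488

The sequences differ at positions 1 (C/G, transversion), 6 (A/G, transition), 18 (C/T, transition), 19 (A/C, transversion).
Of the 4 differences, 2 transitions and 2 transversions over 19 sites: P = 2/19 = 0.105263, Q = 2/19 = 0.105263.
d = −0.5·ln(0.684211) − 0.25·ln(0.789474) = −0.5·(-0.379489) − 0.25·(-0.236388) = 0.2488.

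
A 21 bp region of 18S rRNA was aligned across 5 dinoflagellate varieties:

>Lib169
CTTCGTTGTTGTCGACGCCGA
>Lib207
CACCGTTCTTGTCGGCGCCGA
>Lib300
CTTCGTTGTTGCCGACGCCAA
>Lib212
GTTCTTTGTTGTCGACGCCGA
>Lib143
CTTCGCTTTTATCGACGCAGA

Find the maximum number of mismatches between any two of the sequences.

Pairwise Hamming distances:
  Lib169 vs Lib207: 4
  Lib169 vs Lib300: 2
  Lib169 vs Lib212: 2
  Lib169 vs Lib143: 4
  Lib207 vs Lib300: 6
  Lib207 vs Lib212: 6
  Lib207 vs Lib143: 7
  Lib300 vs Lib212: 4
  Lib300 vs Lib143: 6
  Lib212 vs Lib143: 6
The largest is 7, between Lib207 and Lib143.

7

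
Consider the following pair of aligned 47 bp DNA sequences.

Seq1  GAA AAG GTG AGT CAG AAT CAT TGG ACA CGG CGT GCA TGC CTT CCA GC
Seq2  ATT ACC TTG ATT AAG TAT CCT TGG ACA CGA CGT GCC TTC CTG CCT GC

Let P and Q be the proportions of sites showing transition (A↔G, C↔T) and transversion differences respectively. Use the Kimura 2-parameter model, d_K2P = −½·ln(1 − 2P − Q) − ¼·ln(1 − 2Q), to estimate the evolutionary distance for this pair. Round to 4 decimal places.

Differing sites — 1:G/A (Ti); 2:A/T (Tv); 3:A/T (Tv); 5:A/C (Tv); 6:G/C (Tv); 7:G/T (Tv); 11:G/T (Tv); 13:C/A (Tv); 16:A/T (Tv); 20:A/C (Tv); 30:G/A (Ti); 36:A/C (Tv); 38:G/T (Tv); 42:T/G (Tv); 45:A/T (Tv).
Of the 15 differences, 2 transitions and 13 transversions over 47 sites: P = 2/47 = 0.042553, Q = 13/47 = 0.276596.
d = −0.5·ln(0.638298) − 0.25·ln(0.446808) = −0.5·(-0.448950) − 0.25·(-0.805626) = 0.4259.

0.4259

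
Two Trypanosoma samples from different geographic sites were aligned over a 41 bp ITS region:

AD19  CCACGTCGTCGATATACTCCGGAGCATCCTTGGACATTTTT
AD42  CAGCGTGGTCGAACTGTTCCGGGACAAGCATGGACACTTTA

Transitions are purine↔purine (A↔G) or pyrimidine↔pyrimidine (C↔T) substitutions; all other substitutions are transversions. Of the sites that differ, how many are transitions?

6

Mismatches occur at site 2 (C/A, transversion), site 3 (A/G, transition), site 7 (C/G, transversion), site 13 (T/A, transversion), site 14 (A/C, transversion), site 16 (A/G, transition), site 17 (C/T, transition), site 23 (A/G, transition), site 24 (G/A, transition), site 27 (T/A, transversion), site 28 (C/G, transversion), site 30 (T/A, transversion), site 37 (T/C, transition), site 41 (T/A, transversion).
Of the 14 differences, 6 transitions and 8 transversions, so the answer is 6.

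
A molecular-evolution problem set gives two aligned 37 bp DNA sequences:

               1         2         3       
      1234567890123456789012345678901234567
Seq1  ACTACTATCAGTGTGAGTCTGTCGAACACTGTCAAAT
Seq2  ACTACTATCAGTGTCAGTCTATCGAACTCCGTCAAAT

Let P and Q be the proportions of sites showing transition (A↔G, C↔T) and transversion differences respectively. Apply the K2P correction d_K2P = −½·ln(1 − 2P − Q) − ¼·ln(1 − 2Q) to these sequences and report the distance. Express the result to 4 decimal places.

0.1171

Differing sites — 15:G/C (Tv); 21:G/A (Ti); 28:A/T (Tv); 30:T/C (Ti).
Of the 4 differences, 2 transitions and 2 transversions over 37 sites: P = 2/37 = 0.054054, Q = 2/37 = 0.054054.
d = −0.5·ln(0.837838) − 0.25·ln(0.891892) = −0.5·(-0.176931) − 0.25·(-0.114410) = 0.1171.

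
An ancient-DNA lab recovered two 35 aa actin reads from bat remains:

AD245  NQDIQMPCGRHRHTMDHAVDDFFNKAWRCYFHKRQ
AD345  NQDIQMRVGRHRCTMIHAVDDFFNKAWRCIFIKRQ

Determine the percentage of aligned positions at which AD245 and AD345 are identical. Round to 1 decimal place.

Differing sites — 7:P/R; 8:C/V; 13:H/C; 16:D/I; 30:Y/I; 32:H/I.
29 of the 35 sites match, so the percent identity is 29/35 × 100 = 82.9%.

82.9%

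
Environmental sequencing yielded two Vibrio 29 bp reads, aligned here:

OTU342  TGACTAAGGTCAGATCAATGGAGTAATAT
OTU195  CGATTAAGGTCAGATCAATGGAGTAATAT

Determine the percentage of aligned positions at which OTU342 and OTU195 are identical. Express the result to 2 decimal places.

93.10%

Mismatches occur at site 1 (T→C), site 4 (C→T).
27 of the 29 sites match, so the percent identity is 27/29 × 100 = 93.10%.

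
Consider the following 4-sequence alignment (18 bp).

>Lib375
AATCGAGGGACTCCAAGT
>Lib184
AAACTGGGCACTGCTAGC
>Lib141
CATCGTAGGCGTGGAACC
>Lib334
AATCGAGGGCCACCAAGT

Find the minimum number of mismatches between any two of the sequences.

2

Pairwise Hamming distances:
  Lib375 vs Lib184: 7
  Lib375 vs Lib141: 9
  Lib375 vs Lib334: 2
  Lib184 vs Lib141: 11
  Lib184 vs Lib334: 9
  Lib141 vs Lib334: 9
The smallest is 2, between Lib375 and Lib334.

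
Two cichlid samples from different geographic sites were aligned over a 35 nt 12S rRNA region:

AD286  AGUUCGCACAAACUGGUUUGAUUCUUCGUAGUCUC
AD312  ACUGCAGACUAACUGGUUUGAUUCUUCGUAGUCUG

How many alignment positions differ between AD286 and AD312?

The sequences differ at positions 2 (G/C), 4 (U/G), 6 (G/A), 7 (C/G), 10 (A/U), 35 (C/G).
That gives 6 mismatches out of 35 aligned sites, so the Hamming distance is 6.

6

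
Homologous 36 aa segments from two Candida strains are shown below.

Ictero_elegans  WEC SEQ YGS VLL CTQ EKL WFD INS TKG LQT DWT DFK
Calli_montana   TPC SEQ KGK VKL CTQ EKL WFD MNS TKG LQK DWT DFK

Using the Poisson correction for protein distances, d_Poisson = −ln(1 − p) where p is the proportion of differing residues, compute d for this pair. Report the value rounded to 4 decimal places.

Mismatches occur at site 1 (W/T), site 2 (E/P), site 7 (Y/K), site 9 (S/K), site 11 (L/K), site 22 (I/M), site 30 (T/K).
p = 7/36 = 0.194444.
d = −ln(1 − 0.194444) = −ln(0.805556) = 0.2162.

0.2162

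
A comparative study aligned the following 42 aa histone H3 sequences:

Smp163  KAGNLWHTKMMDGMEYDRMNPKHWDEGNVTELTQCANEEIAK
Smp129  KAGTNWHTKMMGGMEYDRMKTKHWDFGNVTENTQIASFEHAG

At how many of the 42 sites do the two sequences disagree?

12

Mismatches occur at site 4 (N/T), site 5 (L/N), site 12 (D/G), site 20 (N/K), site 21 (P/T), site 26 (E/F), site 32 (L/N), site 35 (C/I), site 37 (N/S), site 38 (E/F), site 40 (I/H), site 42 (K/G).
That gives 12 mismatches out of 42 aligned sites, so the Hamming distance is 12.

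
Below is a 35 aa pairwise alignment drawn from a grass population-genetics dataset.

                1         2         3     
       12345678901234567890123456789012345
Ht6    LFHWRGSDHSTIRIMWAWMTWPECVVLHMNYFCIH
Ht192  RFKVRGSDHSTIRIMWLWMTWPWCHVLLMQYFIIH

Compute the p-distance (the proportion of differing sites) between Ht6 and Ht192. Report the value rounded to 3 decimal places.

0.257

Differing sites — 1:L/R; 3:H/K; 4:W/V; 17:A/L; 23:E/W; 25:V/H; 28:H/L; 30:N/Q; 33:C/I.
There are 9 differences over 35 sites, so p = 9/35 = 0.257.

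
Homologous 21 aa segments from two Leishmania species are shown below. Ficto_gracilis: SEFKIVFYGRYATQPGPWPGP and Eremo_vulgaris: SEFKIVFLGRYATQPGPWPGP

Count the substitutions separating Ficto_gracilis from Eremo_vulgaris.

1

The sequences differ at position 8 (Y/L).
That gives 1 mismatch out of 21 aligned sites, so the Hamming distance is 1.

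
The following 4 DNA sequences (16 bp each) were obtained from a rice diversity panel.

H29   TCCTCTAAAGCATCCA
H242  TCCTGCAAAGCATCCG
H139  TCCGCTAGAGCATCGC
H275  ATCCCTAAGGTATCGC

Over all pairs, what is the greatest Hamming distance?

9

Pairwise Hamming distances:
  H29 vs H242: 3
  H29 vs H139: 4
  H29 vs H275: 7
  H242 vs H139: 6
  H242 vs H275: 9
  H139 vs H275: 6
The largest is 9, between H242 and H275.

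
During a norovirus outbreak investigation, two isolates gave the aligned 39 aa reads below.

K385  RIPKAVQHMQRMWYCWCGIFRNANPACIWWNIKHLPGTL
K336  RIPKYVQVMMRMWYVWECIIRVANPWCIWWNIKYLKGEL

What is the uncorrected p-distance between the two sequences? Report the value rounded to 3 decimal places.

The sequences differ at positions 5 (A/Y), 8 (H/V), 10 (Q/M), 15 (C/V), 17 (C/E), 18 (G/C), 20 (F/I), 22 (N/V), 26 (A/W), 34 (H/Y), 36 (P/K), 38 (T/E).
There are 12 differences over 39 sites, so p = 12/39 = 0.308.

0.308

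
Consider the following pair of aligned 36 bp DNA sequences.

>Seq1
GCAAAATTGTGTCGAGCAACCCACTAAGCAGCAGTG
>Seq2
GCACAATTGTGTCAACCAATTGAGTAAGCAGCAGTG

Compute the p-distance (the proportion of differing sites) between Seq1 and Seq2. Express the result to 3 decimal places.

0.194

The sequences differ at positions 4 (A/C), 14 (G/A), 16 (G/C), 20 (C/T), 21 (C/T), 22 (C/G), 24 (C/G).
There are 7 differences over 36 sites, so p = 7/36 = 0.194.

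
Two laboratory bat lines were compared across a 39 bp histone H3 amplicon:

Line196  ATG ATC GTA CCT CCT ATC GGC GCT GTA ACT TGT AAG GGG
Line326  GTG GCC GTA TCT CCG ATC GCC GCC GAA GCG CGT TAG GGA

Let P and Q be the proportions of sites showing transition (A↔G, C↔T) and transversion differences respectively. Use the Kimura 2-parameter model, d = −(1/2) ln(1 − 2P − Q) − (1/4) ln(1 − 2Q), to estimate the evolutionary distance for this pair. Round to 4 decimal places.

Mismatches occur at site 1 (A↔G, transition), site 4 (A↔G, transition), site 5 (T↔C, transition), site 10 (C↔T, transition), site 15 (T↔G, transversion), site 20 (G↔C, transversion), site 24 (T↔C, transition), site 26 (T↔A, transversion), site 28 (A↔G, transition), site 30 (T↔G, transversion), site 31 (T↔C, transition), site 34 (A↔T, transversion), site 39 (G↔A, transition).
Of the 13 differences, 8 transitions and 5 transversions over 39 sites: P = 8/39 = 0.205128, Q = 5/39 = 0.128205.
d = −0.5·ln(0.461539) − 0.25·ln(0.743590) = −0.5·(-0.773189) − 0.25·(-0.296265) = 0.4607.

0.4607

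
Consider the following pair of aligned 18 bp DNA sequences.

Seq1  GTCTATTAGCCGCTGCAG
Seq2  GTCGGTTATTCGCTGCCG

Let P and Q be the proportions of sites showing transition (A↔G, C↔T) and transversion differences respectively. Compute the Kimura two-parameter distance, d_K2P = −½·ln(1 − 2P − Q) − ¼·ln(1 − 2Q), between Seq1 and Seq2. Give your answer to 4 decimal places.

Differing sites — 4:T/G (Tv); 5:A/G (Ti); 9:G/T (Tv); 10:C/T (Ti); 17:A/C (Tv).
Of the 5 differences, 2 transitions and 3 transversions over 18 sites: P = 2/18 = 0.111111, Q = 3/18 = 0.166667.
d = −0.5·ln(0.611111) − 0.25·ln(0.666666) = −0.5·(-0.492477) − 0.25·(-0.405466) = 0.3476.

0.3476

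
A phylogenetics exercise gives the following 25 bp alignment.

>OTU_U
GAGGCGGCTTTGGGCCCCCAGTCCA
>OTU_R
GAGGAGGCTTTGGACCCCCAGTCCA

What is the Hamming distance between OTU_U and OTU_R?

2

Differing sites — 5:C/A; 14:G/A.
That gives 2 mismatches out of 25 aligned sites, so the Hamming distance is 2.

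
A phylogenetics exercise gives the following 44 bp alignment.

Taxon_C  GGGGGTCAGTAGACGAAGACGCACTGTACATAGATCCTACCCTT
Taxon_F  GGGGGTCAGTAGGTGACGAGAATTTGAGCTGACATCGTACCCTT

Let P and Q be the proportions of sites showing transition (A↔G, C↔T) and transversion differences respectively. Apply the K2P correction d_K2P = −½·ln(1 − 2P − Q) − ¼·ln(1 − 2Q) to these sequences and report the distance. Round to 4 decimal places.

Differing sites — 13:A/G (Ti); 14:C/T (Ti); 17:A/C (Tv); 20:C/G (Tv); 21:G/A (Ti); 22:C/A (Tv); 23:A/T (Tv); 24:C/T (Ti); 27:T/A (Tv); 28:A/G (Ti); 30:A/T (Tv); 31:T/G (Tv); 33:G/C (Tv); 37:C/G (Tv).
Of the 14 differences, 5 transitions and 9 transversions over 44 sites: P = 5/44 = 0.113636, Q = 9/44 = 0.204545.
d = −0.5·ln(0.568183) − 0.25·ln(0.590910) = −0.5·(-0.565312) − 0.25·(-0.526092) = 0.4142.

0.4142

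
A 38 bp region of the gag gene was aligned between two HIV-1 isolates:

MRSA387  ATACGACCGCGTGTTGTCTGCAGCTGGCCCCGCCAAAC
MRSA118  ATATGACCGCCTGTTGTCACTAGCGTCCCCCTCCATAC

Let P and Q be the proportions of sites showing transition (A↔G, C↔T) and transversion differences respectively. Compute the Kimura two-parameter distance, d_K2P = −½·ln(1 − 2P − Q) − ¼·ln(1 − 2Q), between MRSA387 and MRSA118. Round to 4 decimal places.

0.3264

Differing sites — 4:C/T (Ti); 11:G/C (Tv); 19:T/A (Tv); 20:G/C (Tv); 21:C/T (Ti); 25:T/G (Tv); 26:G/T (Tv); 27:G/C (Tv); 32:G/T (Tv); 36:A/T (Tv).
Of the 10 differences, 2 transitions and 8 transversions over 38 sites: P = 2/38 = 0.052632, Q = 8/38 = 0.210526.
d = −0.5·ln(0.684210) − 0.25·ln(0.578948) = −0.5·(-0.379490) − 0.25·(-0.546543) = 0.3264.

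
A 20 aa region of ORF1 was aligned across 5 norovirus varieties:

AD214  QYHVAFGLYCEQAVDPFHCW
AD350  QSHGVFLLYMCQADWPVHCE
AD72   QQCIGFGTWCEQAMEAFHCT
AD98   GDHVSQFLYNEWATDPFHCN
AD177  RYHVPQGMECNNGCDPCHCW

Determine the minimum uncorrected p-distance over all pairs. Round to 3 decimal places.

Pairwise Hamming distances:
  AD214 vs AD350: 10
  AD214 vs AD72: 10
  AD214 vs AD98: 9
  AD214 vs AD177: 10
  AD350 vs AD72: 14
  AD350 vs AD98: 13
  AD350 vs AD177: 16
  AD72 vs AD98: 15
  AD72 vs AD177: 16
  AD98 vs AD177: 13
The smallest is 9 mismatches, between AD214 and AD98; p = 9/20 = 0.450.

0.450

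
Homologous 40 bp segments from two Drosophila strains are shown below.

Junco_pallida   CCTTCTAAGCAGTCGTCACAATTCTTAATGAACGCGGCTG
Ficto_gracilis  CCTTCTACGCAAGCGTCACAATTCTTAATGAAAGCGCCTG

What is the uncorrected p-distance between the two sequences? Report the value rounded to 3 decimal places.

The sequences differ at positions 8 (A/C), 12 (G/A), 13 (T/G), 33 (C/A), 37 (G/C).
There are 5 differences over 40 sites, so p = 5/40 = 0.125.

0.125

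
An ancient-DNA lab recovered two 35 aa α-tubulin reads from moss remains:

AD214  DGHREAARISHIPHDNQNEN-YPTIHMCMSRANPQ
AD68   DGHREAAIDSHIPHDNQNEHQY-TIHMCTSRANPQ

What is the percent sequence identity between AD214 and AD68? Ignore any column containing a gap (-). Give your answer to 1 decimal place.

87.9%

Excluding the 2 gap columns leaves 33 comparable sites.
Mismatches occur at site 8 (R↔I), site 9 (I↔D), site 20 (N↔H), site 29 (M↔T).
29 of the 33 comparable sites match, so the percent identity is 29/33 × 100 = 87.9%.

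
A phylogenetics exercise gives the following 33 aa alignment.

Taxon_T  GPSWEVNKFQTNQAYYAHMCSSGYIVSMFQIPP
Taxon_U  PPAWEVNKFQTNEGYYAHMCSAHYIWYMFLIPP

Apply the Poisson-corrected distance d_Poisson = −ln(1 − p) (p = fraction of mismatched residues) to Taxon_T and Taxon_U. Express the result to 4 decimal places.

0.3185

Mismatches occur at site 1 (G↔P), site 3 (S↔A), site 13 (Q↔E), site 14 (A↔G), site 22 (S↔A), site 23 (G↔H), site 26 (V↔W), site 27 (S↔Y), site 30 (Q↔L).
p = 9/33 = 0.272727.
d = −ln(1 − 0.272727) = −ln(0.727273) = 0.3185.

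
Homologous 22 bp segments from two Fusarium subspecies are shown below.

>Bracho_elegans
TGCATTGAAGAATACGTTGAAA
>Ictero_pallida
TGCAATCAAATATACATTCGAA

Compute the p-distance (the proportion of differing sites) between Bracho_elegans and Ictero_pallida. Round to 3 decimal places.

0.318

Differing sites — 5:T/A; 7:G/C; 10:G/A; 11:A/T; 16:G/A; 19:G/C; 20:A/G.
There are 7 differences over 22 sites, so p = 7/22 = 0.318.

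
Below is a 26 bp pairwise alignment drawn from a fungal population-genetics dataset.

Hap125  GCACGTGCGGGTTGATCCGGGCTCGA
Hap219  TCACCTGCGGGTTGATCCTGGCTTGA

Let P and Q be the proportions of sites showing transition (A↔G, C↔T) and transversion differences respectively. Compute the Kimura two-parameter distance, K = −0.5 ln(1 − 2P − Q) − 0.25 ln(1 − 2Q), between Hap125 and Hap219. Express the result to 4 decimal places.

The sequences differ at positions 1 (G/T, transversion), 5 (G/C, transversion), 19 (G/T, transversion), 24 (C/T, transition).
Of the 4 differences, 1 transition and 3 transversions over 26 sites: P = 1/26 = 0.038462, Q = 3/26 = 0.115385.
d = −0.5·ln(0.807691) − 0.25·ln(0.769230) = −0.5·(-0.213576) − 0.25·(-0.262365) = 0.1724.

0.1724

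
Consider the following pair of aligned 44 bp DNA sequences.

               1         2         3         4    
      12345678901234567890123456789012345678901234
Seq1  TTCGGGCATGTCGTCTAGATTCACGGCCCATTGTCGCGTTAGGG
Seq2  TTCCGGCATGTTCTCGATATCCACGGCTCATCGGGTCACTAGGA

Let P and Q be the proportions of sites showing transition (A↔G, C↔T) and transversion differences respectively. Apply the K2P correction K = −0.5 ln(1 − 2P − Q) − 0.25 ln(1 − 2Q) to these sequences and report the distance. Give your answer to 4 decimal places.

Differing sites — 4:G/C (Tv); 12:C/T (Ti); 13:G/C (Tv); 16:T/G (Tv); 18:G/T (Tv); 21:T/C (Ti); 28:C/T (Ti); 32:T/C (Ti); 34:T/G (Tv); 35:C/G (Tv); 36:G/T (Tv); 38:G/A (Ti); 39:T/C (Ti); 44:G/A (Ti).
Of the 14 differences, 7 transitions and 7 transversions over 44 sites: P = 7/44 = 0.159091, Q = 7/44 = 0.159091.
d = −0.5·ln(0.522727) − 0.25·ln(0.681818) = −0.5·(-0.648696) − 0.25·(-0.382993) = 0.4201.

0.4201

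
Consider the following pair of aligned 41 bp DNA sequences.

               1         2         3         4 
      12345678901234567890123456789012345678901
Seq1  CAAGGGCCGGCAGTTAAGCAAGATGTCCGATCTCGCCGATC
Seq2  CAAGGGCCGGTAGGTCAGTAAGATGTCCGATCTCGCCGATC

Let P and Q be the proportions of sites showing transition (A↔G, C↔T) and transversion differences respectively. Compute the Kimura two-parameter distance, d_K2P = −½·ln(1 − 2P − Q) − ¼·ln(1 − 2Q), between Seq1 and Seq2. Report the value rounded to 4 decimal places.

0.1048

Mismatches occur at site 11 (C→T, transition), site 14 (T→G, transversion), site 16 (A→C, transversion), site 19 (C→T, transition).
Of the 4 differences, 2 transitions and 2 transversions over 41 sites: P = 2/41 = 0.048780, Q = 2/41 = 0.048780.
d = −0.5·ln(0.853660) − 0.25·ln(0.902440) = −0.5·(-0.158222) − 0.25·(-0.102653) = 0.1048.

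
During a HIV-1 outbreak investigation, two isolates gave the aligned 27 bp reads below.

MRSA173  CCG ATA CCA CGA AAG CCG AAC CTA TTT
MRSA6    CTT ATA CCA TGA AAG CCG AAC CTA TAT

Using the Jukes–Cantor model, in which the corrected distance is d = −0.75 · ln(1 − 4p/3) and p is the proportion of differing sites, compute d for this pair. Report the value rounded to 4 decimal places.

0.1650

Differing sites — 2:C/T; 3:G/T; 10:C/T; 26:T/A.
p = 4/27 = 0.148148.
d = −0.75 · ln(1 − (4/3)·0.148148) = −0.75 · ln(0.802469) = −0.75 · (-0.220062) = 0.1650.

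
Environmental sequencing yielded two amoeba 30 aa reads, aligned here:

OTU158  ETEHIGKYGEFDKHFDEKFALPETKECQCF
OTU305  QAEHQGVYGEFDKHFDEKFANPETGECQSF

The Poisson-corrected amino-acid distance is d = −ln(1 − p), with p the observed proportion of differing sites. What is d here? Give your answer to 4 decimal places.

0.2657

Differing sites — 1:E/Q; 2:T/A; 5:I/Q; 7:K/V; 21:L/N; 25:K/G; 29:C/S.
p = 7/30 = 0.233333.
d = −ln(1 − 0.233333) = −ln(0.766667) = 0.2657.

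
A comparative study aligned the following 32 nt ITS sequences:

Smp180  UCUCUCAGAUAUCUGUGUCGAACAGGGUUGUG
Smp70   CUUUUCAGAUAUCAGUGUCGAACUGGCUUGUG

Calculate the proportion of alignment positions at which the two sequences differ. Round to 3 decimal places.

0.188

Differing sites — 1:U/C; 2:C/U; 4:C/U; 14:U/A; 24:A/U; 27:G/C.
There are 6 differences over 32 sites, so p = 6/32 = 0.188.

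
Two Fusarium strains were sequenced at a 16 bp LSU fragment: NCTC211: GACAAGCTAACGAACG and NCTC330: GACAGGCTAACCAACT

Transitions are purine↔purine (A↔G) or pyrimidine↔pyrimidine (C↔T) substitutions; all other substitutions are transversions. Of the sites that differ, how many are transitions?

1

Mismatches occur at site 5 (A→G, transition), site 12 (G→C, transversion), site 16 (G→T, transversion).
Of the 3 differences, 1 transition and 2 transversions, so the answer is 1.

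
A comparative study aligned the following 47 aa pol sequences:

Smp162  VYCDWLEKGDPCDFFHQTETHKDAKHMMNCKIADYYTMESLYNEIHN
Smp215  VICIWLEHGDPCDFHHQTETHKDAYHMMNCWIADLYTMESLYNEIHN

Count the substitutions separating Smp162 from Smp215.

7

The sequences differ at positions 2 (Y/I), 4 (D/I), 8 (K/H), 15 (F/H), 25 (K/Y), 31 (K/W), 35 (Y/L).
That gives 7 mismatches out of 47 aligned sites, so the Hamming distance is 7.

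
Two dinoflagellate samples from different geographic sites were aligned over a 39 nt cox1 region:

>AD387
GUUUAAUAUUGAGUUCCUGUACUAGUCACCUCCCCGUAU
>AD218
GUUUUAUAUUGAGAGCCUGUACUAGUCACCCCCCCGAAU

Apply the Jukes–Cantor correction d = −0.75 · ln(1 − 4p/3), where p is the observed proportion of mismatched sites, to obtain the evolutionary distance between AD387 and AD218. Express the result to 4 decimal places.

0.1406

Mismatches occur at site 5 (A→U), site 14 (U→A), site 15 (U→G), site 31 (U→C), site 37 (U→A).
p = 5/39 = 0.128205.
d = −0.75 · ln(1 − (4/3)·0.128205) = −0.75 · ln(0.829060) = −0.75 · (-0.187463) = 0.1406.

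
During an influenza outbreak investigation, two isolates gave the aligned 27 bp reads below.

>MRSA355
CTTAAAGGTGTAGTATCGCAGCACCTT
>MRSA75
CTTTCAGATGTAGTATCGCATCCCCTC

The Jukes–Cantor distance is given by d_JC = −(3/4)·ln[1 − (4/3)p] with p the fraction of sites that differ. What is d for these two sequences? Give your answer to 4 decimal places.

0.2635

The sequences differ at positions 4 (A/T), 5 (A/C), 8 (G/A), 21 (G/T), 23 (A/C), 27 (T/C).
p = 6/27 = 0.222222.
d = −0.75 · ln(1 − (4/3)·0.222222) = −0.75 · ln(0.703704) = −0.75 · (-0.351397) = 0.2635.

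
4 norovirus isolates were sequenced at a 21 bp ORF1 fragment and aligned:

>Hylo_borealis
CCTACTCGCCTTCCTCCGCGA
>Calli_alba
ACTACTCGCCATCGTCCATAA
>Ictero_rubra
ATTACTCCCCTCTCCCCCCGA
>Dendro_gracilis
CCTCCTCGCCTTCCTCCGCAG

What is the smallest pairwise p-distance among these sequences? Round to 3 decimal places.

Pairwise Hamming distances:
  Hylo_borealis vs Calli_alba: 6
  Hylo_borealis vs Ictero_rubra: 7
  Hylo_borealis vs Dendro_gracilis: 3
  Calli_alba vs Ictero_rubra: 10
  Calli_alba vs Dendro_gracilis: 7
  Ictero_rubra vs Dendro_gracilis: 10
The smallest is 3 mismatches, between Hylo_borealis and Dendro_gracilis; p = 3/21 = 0.143.

0.143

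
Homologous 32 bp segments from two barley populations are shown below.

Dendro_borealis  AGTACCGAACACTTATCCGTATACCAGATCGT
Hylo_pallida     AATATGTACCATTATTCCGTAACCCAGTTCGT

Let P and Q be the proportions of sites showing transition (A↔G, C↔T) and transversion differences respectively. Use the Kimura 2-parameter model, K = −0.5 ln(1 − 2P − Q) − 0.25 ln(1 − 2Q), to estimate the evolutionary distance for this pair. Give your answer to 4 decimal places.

0.4610

The sequences differ at positions 2 (G/A, transition), 5 (C/T, transition), 6 (C/G, transversion), 7 (G/T, transversion), 9 (A/C, transversion), 12 (C/T, transition), 14 (T/A, transversion), 15 (A/T, transversion), 22 (T/A, transversion), 23 (A/C, transversion), 28 (A/T, transversion).
Of the 11 differences, 3 transitions and 8 transversions over 32 sites: P = 3/32 = 0.093750, Q = 8/32 = 0.250000.
d = −0.5·ln(0.562500) − 0.25·ln(0.500000) = −0.5·(-0.575364) − 0.25·(-0.693147) = 0.4610.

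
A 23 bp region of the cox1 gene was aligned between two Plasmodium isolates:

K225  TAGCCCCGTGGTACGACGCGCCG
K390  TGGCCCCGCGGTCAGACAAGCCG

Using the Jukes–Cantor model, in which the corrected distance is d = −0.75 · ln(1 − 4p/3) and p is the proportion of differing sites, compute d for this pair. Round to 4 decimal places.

Mismatches occur at site 2 (A→G), site 9 (T→C), site 13 (A→C), site 14 (C→A), site 18 (G→A), site 19 (C→A).
p = 6/23 = 0.260870.
d = −0.75 · ln(1 − (4/3)·0.260870) = −0.75 · ln(0.652173) = −0.75 · (-0.427445) = 0.3206.

0.3206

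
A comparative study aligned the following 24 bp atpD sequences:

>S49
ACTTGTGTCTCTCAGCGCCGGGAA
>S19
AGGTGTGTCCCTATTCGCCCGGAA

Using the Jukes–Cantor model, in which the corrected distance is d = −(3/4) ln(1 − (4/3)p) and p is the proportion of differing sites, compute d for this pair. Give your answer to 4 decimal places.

0.3694

The sequences differ at positions 2 (C/G), 3 (T/G), 10 (T/C), 13 (C/A), 14 (A/T), 15 (G/T), 20 (G/C).
p = 7/24 = 0.291667.
d = −0.75 · ln(1 − (4/3)·0.291667) = −0.75 · ln(0.611111) = −0.75 · (-0.492477) = 0.3694.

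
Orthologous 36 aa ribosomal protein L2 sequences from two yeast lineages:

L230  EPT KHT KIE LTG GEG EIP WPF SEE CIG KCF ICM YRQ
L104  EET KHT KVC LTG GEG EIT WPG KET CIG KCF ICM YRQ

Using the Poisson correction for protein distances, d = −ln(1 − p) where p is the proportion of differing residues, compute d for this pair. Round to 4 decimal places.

Differing sites — 2:P/E; 8:I/V; 9:E/C; 18:P/T; 21:F/G; 22:S/K; 24:E/T.
p = 7/36 = 0.194444.
d = −ln(1 − 0.194444) = −ln(0.805556) = 0.2162.

0.2162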